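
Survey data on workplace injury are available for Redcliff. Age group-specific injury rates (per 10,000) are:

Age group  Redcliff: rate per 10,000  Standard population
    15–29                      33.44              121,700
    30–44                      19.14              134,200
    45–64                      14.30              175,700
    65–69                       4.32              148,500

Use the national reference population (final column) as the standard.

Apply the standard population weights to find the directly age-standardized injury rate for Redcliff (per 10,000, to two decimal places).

Standard total = 580,100; weights = 0.2098, 0.2313, 0.3029, 0.2560.
Standardized rate: 0.2098×33.44 + 0.2313×19.14 + 0.3029×14.30 + 0.2560×4.32 = 16.8803 per 10,000.

16.88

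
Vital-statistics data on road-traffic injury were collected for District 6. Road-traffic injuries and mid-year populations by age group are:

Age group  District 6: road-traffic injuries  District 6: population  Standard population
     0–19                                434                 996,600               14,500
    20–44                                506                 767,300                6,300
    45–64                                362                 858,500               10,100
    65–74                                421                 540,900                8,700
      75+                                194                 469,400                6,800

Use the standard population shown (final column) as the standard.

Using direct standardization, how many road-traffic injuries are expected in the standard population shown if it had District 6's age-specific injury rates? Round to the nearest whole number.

Age-specific rates per 100,000 for District 6: 43.55, 65.95, 42.17, 77.83, 41.33.
Expected road-traffic injuries = Σ (standard pop × age-specific rate ÷ 100,000)
= 14,500×43.55/100,000 + 6,300×65.95/100,000 + 10,100×42.17/100,000 + 8,700×77.83/100,000 + 6,800×41.33/100,000
= 6.31 + 4.15 + 4.26 + 6.77 + 2.81 = 24.31.

24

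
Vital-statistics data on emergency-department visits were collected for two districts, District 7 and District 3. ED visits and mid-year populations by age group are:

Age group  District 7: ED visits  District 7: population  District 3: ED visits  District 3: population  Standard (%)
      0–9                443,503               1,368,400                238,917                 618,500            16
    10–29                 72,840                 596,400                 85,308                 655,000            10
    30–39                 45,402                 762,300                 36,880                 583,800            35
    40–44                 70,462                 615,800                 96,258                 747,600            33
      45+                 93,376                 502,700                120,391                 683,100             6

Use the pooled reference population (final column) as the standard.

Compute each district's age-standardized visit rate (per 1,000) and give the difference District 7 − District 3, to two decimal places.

Age-specific rates per 1,000 for District 7: 324.103, 122.133, 59.559, 114.424, 185.749.
For District 3: 386.285, 130.241, 63.172, 128.756, 176.242.
Standard weights: 0.16, 0.10, 0.35, 0.33, 0.06.
District 7: 0.1600×324.103 + 0.1000×122.133 + 0.3500×59.559 + 0.3300×114.424 + 0.0600×185.749 = 133.8202 per 1,000.
District 3: 0.1600×386.285 + 0.1000×130.241 + 0.3500×63.172 + 0.3300×128.756 + 0.0600×176.242 = 150.0040 per 1,000.
Difference = 133.8202 − 150.0040 = -16.1837.

-16.18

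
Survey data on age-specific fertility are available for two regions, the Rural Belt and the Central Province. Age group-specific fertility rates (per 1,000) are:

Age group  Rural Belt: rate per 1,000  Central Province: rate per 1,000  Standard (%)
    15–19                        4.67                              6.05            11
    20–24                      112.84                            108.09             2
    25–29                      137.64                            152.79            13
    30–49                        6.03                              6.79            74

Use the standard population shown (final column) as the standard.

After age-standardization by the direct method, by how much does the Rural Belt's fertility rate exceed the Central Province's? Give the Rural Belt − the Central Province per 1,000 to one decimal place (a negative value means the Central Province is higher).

-2.6

Standard weights: 0.11, 0.02, 0.13, 0.74.
The Rural Belt: 0.1100×4.67 + 0.0200×112.84 + 0.1300×137.64 + 0.7400×6.03 = 25.1259 per 1,000.
The Central Province: 0.1100×6.05 + 0.0200×108.09 + 0.1300×152.79 + 0.7400×6.79 = 27.7146 per 1,000.
Difference = 25.1259 − 27.7146 = -2.5887.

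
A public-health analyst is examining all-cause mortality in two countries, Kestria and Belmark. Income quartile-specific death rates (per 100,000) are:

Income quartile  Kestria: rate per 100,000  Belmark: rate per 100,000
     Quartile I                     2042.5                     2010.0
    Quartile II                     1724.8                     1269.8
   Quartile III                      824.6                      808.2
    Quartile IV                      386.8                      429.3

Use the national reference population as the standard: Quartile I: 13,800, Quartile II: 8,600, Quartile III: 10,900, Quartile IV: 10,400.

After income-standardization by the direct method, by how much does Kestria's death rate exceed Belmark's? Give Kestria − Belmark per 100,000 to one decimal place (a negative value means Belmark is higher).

Standard total = 43,700; weights = 0.3158, 0.1968, 0.2494, 0.2380.
Kestria: 0.3158×2042.5 + 0.1968×1724.8 + 0.2494×824.6 + 0.2380×386.8 = 1282.1657 per 100,000.
Belmark: 0.3158×2010.0 + 0.1968×1269.8 + 0.2494×808.2 + 0.2380×429.3 = 1188.3840 per 100,000.
Difference = 1282.1657 − 1188.3840 = 93.7817.

93.8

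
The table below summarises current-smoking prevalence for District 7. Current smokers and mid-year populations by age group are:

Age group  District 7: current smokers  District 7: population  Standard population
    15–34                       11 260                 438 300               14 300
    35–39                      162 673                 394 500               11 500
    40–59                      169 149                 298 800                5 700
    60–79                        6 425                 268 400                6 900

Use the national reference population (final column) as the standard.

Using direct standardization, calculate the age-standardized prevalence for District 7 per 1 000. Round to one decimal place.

221.4

Age-specific rates per 1 000 for District 7: 25.690, 412.352, 566.094, 23.938.
Standard total = 38 400; weights = 0.3724, 0.2995, 0.1484, 0.1797.
Standardized rate: 0.3724×25.690 + 0.2995×412.352 + 0.1484×566.094 + 0.1797×23.938 = 221.3889 per 1 000.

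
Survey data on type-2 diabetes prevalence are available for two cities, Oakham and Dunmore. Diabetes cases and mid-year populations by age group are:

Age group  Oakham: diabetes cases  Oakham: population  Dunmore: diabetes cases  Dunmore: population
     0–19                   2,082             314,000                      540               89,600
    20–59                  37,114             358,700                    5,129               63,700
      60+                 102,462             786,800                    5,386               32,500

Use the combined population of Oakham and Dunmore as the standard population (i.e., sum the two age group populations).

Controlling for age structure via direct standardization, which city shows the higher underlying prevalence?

Age-specific rates per 1,000 for Oakham: 6.631, 103.468, 130.226.
For Dunmore: 6.027, 80.518, 165.723.
Combined standard total = 1,645,300; weights = 0.2453, 0.2567, 0.4980.
Oakham: 0.2453×6.631 + 0.2567×103.468 + 0.4980×130.226 = 93.0380 per 1,000.
Dunmore: 0.2453×6.027 + 0.2567×80.518 + 0.4980×165.723 = 104.6740 per 1,000.
The crude rates (97.06 vs 59.50) would put Oakham higher, but that reflects its age composition; once standardized to a common age structure, Dunmore has the higher underlying rate.

Dunmore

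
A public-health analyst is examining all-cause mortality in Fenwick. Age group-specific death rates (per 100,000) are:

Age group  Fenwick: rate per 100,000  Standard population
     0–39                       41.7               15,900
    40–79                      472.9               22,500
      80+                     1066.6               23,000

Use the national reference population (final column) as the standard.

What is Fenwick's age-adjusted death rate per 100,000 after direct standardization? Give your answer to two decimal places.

583.63

Standard total = 61,400; weights = 0.2590, 0.3664, 0.3746.
Standardized rate: 0.2590×41.7 + 0.3664×472.9 + 0.3746×1066.6 = 583.6332 per 100,000.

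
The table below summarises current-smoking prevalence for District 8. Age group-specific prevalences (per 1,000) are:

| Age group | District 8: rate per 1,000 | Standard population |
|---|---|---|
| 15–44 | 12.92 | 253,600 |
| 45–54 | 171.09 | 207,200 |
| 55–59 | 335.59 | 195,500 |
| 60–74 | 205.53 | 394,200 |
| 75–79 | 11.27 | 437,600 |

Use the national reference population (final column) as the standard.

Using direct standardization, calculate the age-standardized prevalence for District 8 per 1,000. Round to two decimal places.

Standard total = 1,488,100; weights = 0.1704, 0.1392, 0.1314, 0.2649, 0.2941.
Standardized rate: 0.1704×12.92 + 0.1392×171.09 + 0.1314×335.59 + 0.2649×205.53 + 0.2941×11.27 = 127.8717 per 1,000.

127.87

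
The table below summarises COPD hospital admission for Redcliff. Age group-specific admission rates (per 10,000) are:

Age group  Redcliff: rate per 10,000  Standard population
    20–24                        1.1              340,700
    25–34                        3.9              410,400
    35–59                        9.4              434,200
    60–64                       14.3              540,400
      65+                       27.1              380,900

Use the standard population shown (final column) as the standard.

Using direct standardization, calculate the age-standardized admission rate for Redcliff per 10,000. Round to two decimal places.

Standard total = 2,106,600; weights = 0.1617, 0.1948, 0.2061, 0.2565, 0.1808.
Standardized rate: 0.1617×1.1 + 0.1948×3.9 + 0.2061×9.4 + 0.2565×14.3 + 0.1808×27.1 = 11.4435 per 10,000.

11.44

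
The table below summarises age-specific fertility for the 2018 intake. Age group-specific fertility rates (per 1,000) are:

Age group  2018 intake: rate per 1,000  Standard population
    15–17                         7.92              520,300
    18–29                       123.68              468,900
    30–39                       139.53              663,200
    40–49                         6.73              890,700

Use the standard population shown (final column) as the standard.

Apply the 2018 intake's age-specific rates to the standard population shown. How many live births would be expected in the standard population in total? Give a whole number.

160645

Expected live births = Σ (standard pop × age-specific rate ÷ 1,000)
= 520,300×7.92/1,000 + 468,900×123.68/1,000 + 663,200×139.53/1,000 + 890,700×6.73/1,000
= 4120.78 + 57993.55 + 92536.30 + 5994.41 = 160645.04.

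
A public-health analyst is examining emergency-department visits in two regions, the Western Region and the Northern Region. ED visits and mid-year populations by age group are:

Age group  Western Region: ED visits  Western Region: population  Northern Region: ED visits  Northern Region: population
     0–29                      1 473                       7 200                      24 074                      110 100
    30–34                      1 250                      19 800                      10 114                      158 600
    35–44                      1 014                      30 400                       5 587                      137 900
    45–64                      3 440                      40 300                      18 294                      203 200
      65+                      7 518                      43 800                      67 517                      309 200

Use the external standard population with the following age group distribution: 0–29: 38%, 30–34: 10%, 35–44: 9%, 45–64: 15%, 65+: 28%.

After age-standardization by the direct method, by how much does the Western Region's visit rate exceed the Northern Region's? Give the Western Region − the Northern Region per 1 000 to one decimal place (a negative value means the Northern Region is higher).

Age-specific rates per 1 000 for the Western Region: 204.583, 63.131, 33.355, 85.360, 171.644.
For the Northern Region: 218.656, 63.770, 40.515, 90.030, 218.360.
Standard weights: 0.38, 0.10, 0.09, 0.15, 0.28.
The Western Region: 0.3800×204.583 + 0.1000×63.131 + 0.0900×33.355 + 0.1500×85.360 + 0.2800×171.644 = 147.9210 per 1 000.
The Northern Region: 0.3800×218.656 + 0.1000×63.770 + 0.0900×40.515 + 0.1500×90.030 + 0.2800×218.360 = 167.7579 per 1 000.
Difference = 147.9210 − 167.7579 = -19.8369.

-19.8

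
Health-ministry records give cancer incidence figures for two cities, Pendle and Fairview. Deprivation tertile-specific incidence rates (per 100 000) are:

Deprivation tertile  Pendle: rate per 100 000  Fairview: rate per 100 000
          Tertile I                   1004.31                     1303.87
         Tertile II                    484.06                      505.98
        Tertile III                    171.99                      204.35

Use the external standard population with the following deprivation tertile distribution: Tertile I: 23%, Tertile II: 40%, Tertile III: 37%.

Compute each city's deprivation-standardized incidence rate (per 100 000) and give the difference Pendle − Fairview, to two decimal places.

-89.64

Standard weights: 0.23, 0.40, 0.37.
Pendle: 0.2300×1004.31 + 0.4000×484.06 + 0.3700×171.99 = 488.2516 per 100 000.
Fairview: 0.2300×1303.87 + 0.4000×505.98 + 0.3700×204.35 = 577.8916 per 100 000.
Difference = 488.2516 − 577.8916 = -89.6400.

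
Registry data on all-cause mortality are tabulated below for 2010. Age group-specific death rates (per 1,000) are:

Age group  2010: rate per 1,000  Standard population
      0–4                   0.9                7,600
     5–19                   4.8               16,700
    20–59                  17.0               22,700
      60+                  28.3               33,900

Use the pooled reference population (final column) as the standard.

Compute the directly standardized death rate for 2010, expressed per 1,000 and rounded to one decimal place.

Standard total = 80,900; weights = 0.0939, 0.2064, 0.2806, 0.4190.
Standardized rate: 0.0939×0.9 + 0.2064×4.8 + 0.2806×17.0 + 0.4190×28.3 = 17.7042 per 1,000.

17.7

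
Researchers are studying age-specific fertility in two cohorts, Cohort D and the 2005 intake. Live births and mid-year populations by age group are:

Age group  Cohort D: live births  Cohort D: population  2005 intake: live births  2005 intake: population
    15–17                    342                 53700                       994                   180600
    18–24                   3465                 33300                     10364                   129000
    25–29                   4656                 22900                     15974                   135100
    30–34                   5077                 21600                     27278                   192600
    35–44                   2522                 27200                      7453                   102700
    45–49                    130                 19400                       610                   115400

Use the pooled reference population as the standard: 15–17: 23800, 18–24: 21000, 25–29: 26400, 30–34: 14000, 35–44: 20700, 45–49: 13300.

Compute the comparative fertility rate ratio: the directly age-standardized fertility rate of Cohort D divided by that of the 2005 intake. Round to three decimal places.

Age-specific rates per 1000 for Cohort D: 6.369, 104.054, 203.319, 235.046, 92.721, 6.701.
For the 2005 intake: 5.504, 80.341, 118.238, 141.630, 72.571, 5.286.
Standard total = 119200; weights = 0.1997, 0.1762, 0.2215, 0.1174, 0.1737, 0.1116.
Cohort D: 0.1997×6.369 + 0.1762×104.054 + 0.2215×203.319 + 0.1174×235.046 + 0.1737×92.721 + 0.1116×6.701 = 109.0890 per 1000.
The 2005 intake: 0.1997×5.504 + 0.1762×80.341 + 0.2215×118.238 + 0.1174×141.630 + 0.1737×72.571 + 0.1116×5.286 = 71.2667 per 1000.
Ratio = 109.0890 ÷ 71.2667 = 1.53072.

1.531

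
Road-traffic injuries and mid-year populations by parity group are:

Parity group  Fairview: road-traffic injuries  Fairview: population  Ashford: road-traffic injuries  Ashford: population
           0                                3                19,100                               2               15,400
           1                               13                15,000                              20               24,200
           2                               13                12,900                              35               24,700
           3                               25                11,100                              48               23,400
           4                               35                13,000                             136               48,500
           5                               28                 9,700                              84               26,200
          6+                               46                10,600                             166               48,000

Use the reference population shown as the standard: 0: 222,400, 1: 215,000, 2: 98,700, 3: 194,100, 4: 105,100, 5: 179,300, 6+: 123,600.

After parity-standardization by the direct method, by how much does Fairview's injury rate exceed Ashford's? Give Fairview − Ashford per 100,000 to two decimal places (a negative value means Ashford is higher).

4.67

Parity-specific rates per 100,000 for Fairview: 15.71, 86.67, 100.78, 225.23, 269.23, 288.66, 433.96.
For Ashford: 12.99, 82.64, 141.70, 205.13, 280.41, 320.61, 345.83.
Standard total = 1,138,200; weights = 0.1954, 0.1889, 0.0867, 0.1705, 0.0923, 0.1575, 0.1086.
Fairview: 0.1954×15.71 + 0.1889×86.67 + 0.0867×100.78 + 0.1705×225.23 + 0.0923×269.23 + 0.1575×288.66 + 0.1086×433.96 = 184.0448 per 100,000.
Ashford: 0.1954×12.99 + 0.1889×82.64 + 0.0867×141.70 + 0.1705×205.13 + 0.0923×280.41 + 0.1575×320.61 + 0.1086×345.83 = 179.3709 per 100,000.
Difference = 184.0448 − 179.3709 = 4.6739.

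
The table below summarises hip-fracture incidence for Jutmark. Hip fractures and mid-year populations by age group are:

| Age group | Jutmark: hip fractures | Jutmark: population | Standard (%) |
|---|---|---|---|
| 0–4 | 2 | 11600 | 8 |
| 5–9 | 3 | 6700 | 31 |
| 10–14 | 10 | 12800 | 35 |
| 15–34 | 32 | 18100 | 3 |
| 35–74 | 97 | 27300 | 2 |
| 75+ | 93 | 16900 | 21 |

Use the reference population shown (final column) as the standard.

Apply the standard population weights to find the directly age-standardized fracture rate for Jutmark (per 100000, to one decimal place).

170.6

Age-specific rates per 100000 for Jutmark: 17.24, 44.78, 78.12, 176.80, 355.31, 550.30.
Standard weights: 0.08, 0.31, 0.35, 0.03, 0.02, 0.21.
Standardized rate: 0.0800×17.24 + 0.3100×44.78 + 0.3500×78.12 + 0.0300×176.80 + 0.0200×355.31 + 0.2100×550.30 = 170.5759 per 100000.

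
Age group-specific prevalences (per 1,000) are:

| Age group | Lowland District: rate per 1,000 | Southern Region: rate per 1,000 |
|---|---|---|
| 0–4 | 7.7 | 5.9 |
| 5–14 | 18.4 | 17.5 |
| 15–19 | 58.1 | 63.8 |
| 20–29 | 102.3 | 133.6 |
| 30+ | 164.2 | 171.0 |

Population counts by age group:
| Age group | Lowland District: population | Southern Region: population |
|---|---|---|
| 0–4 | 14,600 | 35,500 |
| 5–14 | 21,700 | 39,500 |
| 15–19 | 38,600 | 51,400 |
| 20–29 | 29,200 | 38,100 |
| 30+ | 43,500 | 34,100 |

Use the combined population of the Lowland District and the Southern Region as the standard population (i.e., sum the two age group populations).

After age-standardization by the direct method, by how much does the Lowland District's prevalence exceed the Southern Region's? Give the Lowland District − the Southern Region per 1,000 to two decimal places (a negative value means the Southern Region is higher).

Combined standard total = 346,200; weights = 0.1447, 0.1768, 0.2600, 0.1944, 0.2241.
The Lowland District: 0.1447×7.7 + 0.1768×18.4 + 0.2600×58.1 + 0.1944×102.3 + 0.2241×164.2 = 76.1628 per 1,000.
The Southern Region: 0.1447×5.9 + 0.1768×17.5 + 0.2600×63.8 + 0.1944×133.6 + 0.2241×171.0 = 84.8338 per 1,000.
Difference = 76.1628 − 84.8338 = -8.6710.

-8.67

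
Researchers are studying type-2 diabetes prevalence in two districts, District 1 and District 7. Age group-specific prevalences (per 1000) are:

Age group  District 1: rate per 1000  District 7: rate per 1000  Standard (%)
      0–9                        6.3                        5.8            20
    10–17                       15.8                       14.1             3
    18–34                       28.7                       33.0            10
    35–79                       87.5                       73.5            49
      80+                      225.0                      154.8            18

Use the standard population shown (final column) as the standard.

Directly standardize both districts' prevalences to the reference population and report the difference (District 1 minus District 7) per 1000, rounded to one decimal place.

Standard weights: 0.20, 0.03, 0.10, 0.49, 0.18.
District 1: 0.2000×6.3 + 0.0300×15.8 + 0.1000×28.7 + 0.4900×87.5 + 0.1800×225.0 = 87.9790 per 1000.
District 7: 0.2000×5.8 + 0.0300×14.1 + 0.1000×33.0 + 0.4900×73.5 + 0.1800×154.8 = 68.7620 per 1000.
Difference = 87.9790 − 68.7620 = 19.2170.

19.2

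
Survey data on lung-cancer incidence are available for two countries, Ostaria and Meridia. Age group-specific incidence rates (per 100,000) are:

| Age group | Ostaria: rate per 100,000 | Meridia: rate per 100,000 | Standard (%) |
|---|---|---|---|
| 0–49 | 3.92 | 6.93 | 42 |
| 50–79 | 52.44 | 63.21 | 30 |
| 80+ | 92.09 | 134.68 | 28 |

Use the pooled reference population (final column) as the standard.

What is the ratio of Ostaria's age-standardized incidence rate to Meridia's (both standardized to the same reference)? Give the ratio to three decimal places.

0.724

Standard weights: 0.42, 0.30, 0.28.
Ostaria: 0.4200×3.92 + 0.3000×52.44 + 0.2800×92.09 = 43.1636 per 100,000.
Meridia: 0.4200×6.93 + 0.3000×63.21 + 0.2800×134.68 = 59.5840 per 100,000.
Ratio = 43.1636 ÷ 59.5840 = 0.72442.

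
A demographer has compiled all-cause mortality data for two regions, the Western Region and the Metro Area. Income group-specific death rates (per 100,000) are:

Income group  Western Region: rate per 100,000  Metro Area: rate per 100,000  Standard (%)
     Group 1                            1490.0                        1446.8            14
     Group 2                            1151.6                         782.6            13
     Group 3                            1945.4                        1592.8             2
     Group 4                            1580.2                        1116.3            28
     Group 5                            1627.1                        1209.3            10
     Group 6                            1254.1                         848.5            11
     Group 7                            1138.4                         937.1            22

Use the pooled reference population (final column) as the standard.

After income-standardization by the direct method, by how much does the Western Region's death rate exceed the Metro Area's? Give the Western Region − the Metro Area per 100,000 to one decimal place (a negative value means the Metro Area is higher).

Standard weights: 0.14, 0.13, 0.02, 0.28, 0.10, 0.11, 0.22.
The Western Region: 0.1400×1490.0 + 0.1300×1151.6 + 0.0200×1945.4 + 0.2800×1580.2 + 0.1000×1627.1 + 0.1100×1254.1 + 0.2200×1138.4 = 1390.7810 per 100,000.
The Metro Area: 0.1400×1446.8 + 0.1300×782.6 + 0.0200×1592.8 + 0.2800×1116.3 + 0.1000×1209.3 + 0.1100×848.5 + 0.2200×937.1 = 1069.1370 per 100,000.
Difference = 1390.7810 − 1069.1370 = 321.6440.

321.6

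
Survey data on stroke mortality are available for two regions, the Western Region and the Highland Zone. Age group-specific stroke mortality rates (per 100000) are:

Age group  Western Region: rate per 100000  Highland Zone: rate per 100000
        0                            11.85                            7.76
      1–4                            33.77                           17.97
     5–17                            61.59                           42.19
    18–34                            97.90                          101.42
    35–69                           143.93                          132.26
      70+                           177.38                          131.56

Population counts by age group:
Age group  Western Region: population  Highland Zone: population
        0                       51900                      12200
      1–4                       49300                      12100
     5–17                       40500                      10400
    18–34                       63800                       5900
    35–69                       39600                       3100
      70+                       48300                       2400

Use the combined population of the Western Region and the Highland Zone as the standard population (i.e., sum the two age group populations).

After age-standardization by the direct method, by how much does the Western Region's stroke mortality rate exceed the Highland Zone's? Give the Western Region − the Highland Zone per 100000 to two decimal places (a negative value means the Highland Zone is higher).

Combined standard total = 339500; weights = 0.1888, 0.1809, 0.1499, 0.2053, 0.1258, 0.1493.
The Western Region: 0.1888×11.85 + 0.1809×33.77 + 0.1499×61.59 + 0.2053×97.90 + 0.1258×143.93 + 0.1493×177.38 = 82.2698 per 100000.
The Highland Zone: 0.1888×7.76 + 0.1809×17.97 + 0.1499×42.19 + 0.2053×101.42 + 0.1258×132.26 + 0.1493×131.56 = 68.1438 per 100000.
Difference = 82.2698 − 68.1438 = 14.1260.

14.13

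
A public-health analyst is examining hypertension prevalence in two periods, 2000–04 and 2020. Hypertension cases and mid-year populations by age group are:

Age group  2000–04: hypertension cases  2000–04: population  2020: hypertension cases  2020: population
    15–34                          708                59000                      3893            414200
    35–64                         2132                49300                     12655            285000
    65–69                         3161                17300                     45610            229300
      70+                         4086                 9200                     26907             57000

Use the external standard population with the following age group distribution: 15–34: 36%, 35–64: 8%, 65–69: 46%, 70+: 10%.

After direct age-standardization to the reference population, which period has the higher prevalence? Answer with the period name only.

Age-specific rates per 1000 for 2000–04: 12.000, 43.245, 182.717, 444.130.
For 2020: 9.399, 44.404, 198.910, 472.053.
Standard weights: 0.36, 0.08, 0.46, 0.10.
2000–04: 0.3600×12.000 + 0.0800×43.245 + 0.4600×182.717 + 0.1000×444.130 = 136.2424 per 1000.
2020: 0.3600×9.399 + 0.0800×44.404 + 0.4600×198.910 + 0.1000×472.053 = 145.6396 per 1000.

2020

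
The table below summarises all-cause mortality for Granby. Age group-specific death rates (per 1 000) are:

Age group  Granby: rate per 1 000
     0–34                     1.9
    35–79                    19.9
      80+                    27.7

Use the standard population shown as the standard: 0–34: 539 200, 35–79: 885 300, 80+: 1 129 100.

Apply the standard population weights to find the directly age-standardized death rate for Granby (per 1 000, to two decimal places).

Standard total = 2 553 600; weights = 0.2112, 0.3467, 0.4422.
Standardized rate: 0.2112×1.9 + 0.3467×19.9 + 0.4422×27.7 = 19.5481 per 1 000.

19.55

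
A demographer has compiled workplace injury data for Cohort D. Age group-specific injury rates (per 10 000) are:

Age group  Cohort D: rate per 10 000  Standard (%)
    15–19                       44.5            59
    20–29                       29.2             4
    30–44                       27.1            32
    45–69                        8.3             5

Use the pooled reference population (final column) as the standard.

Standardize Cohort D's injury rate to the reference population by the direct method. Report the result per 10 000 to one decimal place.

Standard weights: 0.59, 0.04, 0.32, 0.05.
Standardized rate: 0.5900×44.5 + 0.0400×29.2 + 0.3200×27.1 + 0.0500×8.3 = 36.5100 per 10 000.

36.5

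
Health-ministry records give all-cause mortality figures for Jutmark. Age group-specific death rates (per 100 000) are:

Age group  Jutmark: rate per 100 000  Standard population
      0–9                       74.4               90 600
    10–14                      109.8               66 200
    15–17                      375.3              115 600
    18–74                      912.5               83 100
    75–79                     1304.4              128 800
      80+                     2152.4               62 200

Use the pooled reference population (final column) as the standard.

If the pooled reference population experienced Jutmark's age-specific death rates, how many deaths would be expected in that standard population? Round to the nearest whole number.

Expected deaths = Σ (standard pop × age-specific rate ÷ 100 000)
= 90 600×74.4/100 000 + 66 200×109.8/100 000 + 115 600×375.3/100 000 + 83 100×912.5/100 000 + 128 800×1304.4/100 000 + 62 200×2152.4/100 000
= 67.41 + 72.69 + 433.85 + 758.29 + 1680.07 + 1338.79 = 4351.09.

4351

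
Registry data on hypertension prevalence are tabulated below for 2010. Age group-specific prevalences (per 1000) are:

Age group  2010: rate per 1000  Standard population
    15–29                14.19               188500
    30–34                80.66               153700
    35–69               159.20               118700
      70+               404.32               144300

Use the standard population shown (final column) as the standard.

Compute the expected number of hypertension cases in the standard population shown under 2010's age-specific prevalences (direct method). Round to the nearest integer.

Expected hypertension cases = Σ (standard pop × age-specific rate ÷ 1000)
= 188500×14.19/1000 + 153700×80.66/1000 + 118700×159.20/1000 + 144300×404.32/1000
= 2674.82 + 12397.44 + 18897.04 + 58343.38 = 92312.67.

92313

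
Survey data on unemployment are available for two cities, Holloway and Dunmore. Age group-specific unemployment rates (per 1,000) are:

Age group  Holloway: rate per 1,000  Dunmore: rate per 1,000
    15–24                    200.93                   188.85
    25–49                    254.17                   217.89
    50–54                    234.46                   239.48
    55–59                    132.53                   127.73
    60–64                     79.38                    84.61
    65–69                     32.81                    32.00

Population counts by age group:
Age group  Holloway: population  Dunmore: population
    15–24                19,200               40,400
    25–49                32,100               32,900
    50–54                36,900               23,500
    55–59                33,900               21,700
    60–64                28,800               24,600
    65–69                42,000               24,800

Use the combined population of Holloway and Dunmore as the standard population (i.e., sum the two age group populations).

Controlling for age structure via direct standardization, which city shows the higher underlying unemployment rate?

Holloway

Combined standard total = 360,800; weights = 0.1652, 0.1802, 0.1674, 0.1541, 0.1480, 0.1851.
Holloway: 0.1652×200.93 + 0.1802×254.17 + 0.1674×234.46 + 0.1541×132.53 + 0.1480×79.38 + 0.1851×32.81 = 156.4776 per 1,000.
Dunmore: 0.1652×188.85 + 0.1802×217.89 + 0.1674×239.48 + 0.1541×127.73 + 0.1480×84.61 + 0.1851×32.00 = 148.6709 per 1,000.
The crude rates (149.43 vs 155.29) would put Dunmore higher, but that reflects its age composition; once standardized to a common age structure, Holloway has the higher underlying rate.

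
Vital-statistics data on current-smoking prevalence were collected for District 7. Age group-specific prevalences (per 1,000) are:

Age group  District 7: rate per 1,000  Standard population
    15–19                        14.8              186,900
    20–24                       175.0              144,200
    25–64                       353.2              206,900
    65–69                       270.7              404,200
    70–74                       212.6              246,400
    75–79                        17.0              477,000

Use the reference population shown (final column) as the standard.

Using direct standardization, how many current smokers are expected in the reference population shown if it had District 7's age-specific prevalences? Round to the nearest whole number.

270989

Expected current smokers = Σ (standard pop × age-specific rate ÷ 1,000)
= 186,900×14.8/1,000 + 144,200×175.0/1,000 + 206,900×353.2/1,000 + 404,200×270.7/1,000 + 246,400×212.6/1,000 + 477,000×17.0/1,000
= 2766.12 + 25235.00 + 73077.08 + 109416.94 + 52384.64 + 8109.00 = 270988.78.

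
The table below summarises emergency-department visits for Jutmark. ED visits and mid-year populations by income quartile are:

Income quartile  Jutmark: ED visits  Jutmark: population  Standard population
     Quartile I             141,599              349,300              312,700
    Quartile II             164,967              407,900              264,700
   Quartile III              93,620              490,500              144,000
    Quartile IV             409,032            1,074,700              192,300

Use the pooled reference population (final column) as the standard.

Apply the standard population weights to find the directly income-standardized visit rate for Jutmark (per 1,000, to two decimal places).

366.08

Income-specific rates per 1,000 for Jutmark: 405.379, 404.430, 190.866, 380.601.
Standard total = 913,700; weights = 0.3422, 0.2897, 0.1576, 0.2105.
Standardized rate: 0.3422×405.379 + 0.2897×404.430 + 0.1576×190.866 + 0.2105×380.601 = 366.0820 per 1,000.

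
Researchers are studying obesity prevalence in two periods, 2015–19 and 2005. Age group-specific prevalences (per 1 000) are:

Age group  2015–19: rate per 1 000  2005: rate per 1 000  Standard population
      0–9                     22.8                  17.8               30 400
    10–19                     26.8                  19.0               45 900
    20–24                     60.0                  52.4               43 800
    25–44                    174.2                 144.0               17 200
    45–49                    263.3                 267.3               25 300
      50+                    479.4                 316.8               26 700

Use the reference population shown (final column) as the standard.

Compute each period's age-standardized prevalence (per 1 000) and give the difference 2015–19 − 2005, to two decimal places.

Standard total = 189 300; weights = 0.1606, 0.2425, 0.2314, 0.0909, 0.1337, 0.1410.
2015–19: 0.1606×22.8 + 0.2425×26.8 + 0.2314×60.0 + 0.0909×174.2 + 0.1337×263.3 + 0.1410×479.4 = 142.6780 per 1 000.
2005: 0.1606×17.8 + 0.2425×19.0 + 0.2314×52.4 + 0.0909×144.0 + 0.1337×267.3 + 0.1410×316.8 = 113.0818 per 1 000.
Difference = 142.6780 − 113.0818 = 29.5962.

29.60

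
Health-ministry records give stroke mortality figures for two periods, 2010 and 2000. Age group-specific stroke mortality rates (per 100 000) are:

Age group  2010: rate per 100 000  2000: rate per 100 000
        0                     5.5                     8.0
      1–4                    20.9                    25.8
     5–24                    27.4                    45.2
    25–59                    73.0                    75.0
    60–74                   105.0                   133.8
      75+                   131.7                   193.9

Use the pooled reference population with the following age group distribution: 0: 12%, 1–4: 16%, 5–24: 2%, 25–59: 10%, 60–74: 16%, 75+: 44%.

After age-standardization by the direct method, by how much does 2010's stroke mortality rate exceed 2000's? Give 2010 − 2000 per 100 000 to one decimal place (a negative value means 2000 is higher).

Standard weights: 0.12, 0.16, 0.02, 0.10, 0.16, 0.44.
2010: 0.1200×5.5 + 0.1600×20.9 + 0.0200×27.4 + 0.1000×73.0 + 0.1600×105.0 + 0.4400×131.7 = 86.6000 per 100 000.
2000: 0.1200×8.0 + 0.1600×25.8 + 0.0200×45.2 + 0.1000×75.0 + 0.1600×133.8 + 0.4400×193.9 = 120.2160 per 100 000.
Difference = 86.6000 − 120.2160 = -33.6160.

-33.6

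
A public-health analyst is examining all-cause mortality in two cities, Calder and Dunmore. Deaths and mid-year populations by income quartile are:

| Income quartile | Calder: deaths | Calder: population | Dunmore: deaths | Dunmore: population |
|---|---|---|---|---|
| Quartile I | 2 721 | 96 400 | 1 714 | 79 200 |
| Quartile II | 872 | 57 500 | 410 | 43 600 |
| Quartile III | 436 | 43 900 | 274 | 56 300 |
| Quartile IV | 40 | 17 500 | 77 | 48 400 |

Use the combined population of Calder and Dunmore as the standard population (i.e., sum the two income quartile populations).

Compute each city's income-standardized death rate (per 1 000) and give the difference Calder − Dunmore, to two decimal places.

5.18

Income-specific rates per 1 000 for Calder: 28.226, 15.165, 9.932, 2.286.
For Dunmore: 21.641, 9.404, 4.867, 1.591.
Combined standard total = 442 800; weights = 0.3966, 0.2283, 0.2263, 0.1488.
Calder: 0.3966×28.226 + 0.2283×15.165 + 0.2263×9.932 + 0.1488×2.286 = 17.2437 per 1 000.
Dunmore: 0.3966×21.641 + 0.2283×9.404 + 0.2263×4.867 + 0.1488×1.591 = 12.0674 per 1 000.
Difference = 17.2437 − 12.0674 = 5.1763.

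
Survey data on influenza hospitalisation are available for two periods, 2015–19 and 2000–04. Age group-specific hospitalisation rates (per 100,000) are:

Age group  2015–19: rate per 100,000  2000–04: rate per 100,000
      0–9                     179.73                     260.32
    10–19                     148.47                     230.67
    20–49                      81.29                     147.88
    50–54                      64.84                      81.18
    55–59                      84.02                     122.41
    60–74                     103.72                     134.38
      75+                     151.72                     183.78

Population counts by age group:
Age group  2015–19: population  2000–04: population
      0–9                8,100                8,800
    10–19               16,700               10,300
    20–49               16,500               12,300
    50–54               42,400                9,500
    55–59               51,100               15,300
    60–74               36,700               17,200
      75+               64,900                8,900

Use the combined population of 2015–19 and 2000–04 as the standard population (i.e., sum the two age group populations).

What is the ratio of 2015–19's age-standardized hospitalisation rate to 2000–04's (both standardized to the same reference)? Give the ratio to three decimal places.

Combined standard total = 318,700; weights = 0.0530, 0.0847, 0.0904, 0.1628, 0.2083, 0.1691, 0.2316.
2015–19: 0.0530×179.73 + 0.0847×148.47 + 0.0904×81.29 + 0.1628×64.84 + 0.2083×84.02 + 0.1691×103.72 + 0.2316×151.72 = 110.1941 per 100,000.
2000–04: 0.0530×260.32 + 0.0847×230.67 + 0.0904×147.88 + 0.1628×81.18 + 0.2083×122.41 + 0.1691×134.38 + 0.2316×183.78 = 150.7178 per 100,000.
Ratio = 110.1941 ÷ 150.7178 = 0.73113.

0.731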